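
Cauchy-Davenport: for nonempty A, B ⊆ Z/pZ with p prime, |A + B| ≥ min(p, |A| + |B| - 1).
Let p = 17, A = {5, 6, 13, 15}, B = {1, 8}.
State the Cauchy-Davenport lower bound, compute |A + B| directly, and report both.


Cauchy-Davenport: |A + B| ≥ min(p, |A| + |B| - 1) for A, B nonempty in Z/pZ.
|A| = 4, |B| = 2, p = 17.
CD lower bound = min(17, 4 + 2 - 1) = min(17, 5) = 5.
Compute A + B mod 17 directly:
a = 5: 5+1=6, 5+8=13
a = 6: 6+1=7, 6+8=14
a = 13: 13+1=14, 13+8=4
a = 15: 15+1=16, 15+8=6
A + B = {4, 6, 7, 13, 14, 16}, so |A + B| = 6.
Verify: 6 ≥ 5? Yes ✓.

CD lower bound = 5, actual |A + B| = 6.


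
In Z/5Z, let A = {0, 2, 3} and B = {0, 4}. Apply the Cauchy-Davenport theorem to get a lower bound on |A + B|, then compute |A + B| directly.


Cauchy-Davenport: |A + B| ≥ min(p, |A| + |B| - 1) for A, B nonempty in Z/pZ.
|A| = 3, |B| = 2, p = 5.
CD lower bound = min(5, 3 + 2 - 1) = min(5, 4) = 4.
Compute A + B mod 5 directly:
a = 0: 0+0=0, 0+4=4
a = 2: 2+0=2, 2+4=1
a = 3: 3+0=3, 3+4=2
A + B = {0, 1, 2, 3, 4}, so |A + B| = 5.
Verify: 5 ≥ 4? Yes ✓.

CD lower bound = 4, actual |A + B| = 5.


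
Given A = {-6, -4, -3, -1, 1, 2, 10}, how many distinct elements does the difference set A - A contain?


A - A = {a - a' : a, a' ∈ A}; |A| = 7.
Bounds: 2|A|-1 ≤ |A - A| ≤ |A|² - |A| + 1, i.e. 13 ≤ |A - A| ≤ 43.
Note: 0 ∈ A - A always (from a - a). The set is symmetric: if d ∈ A - A then -d ∈ A - A.
Enumerate nonzero differences d = a - a' with a > a' (then include -d):
Positive differences: {1, 2, 3, 4, 5, 6, 7, 8, 9, 11, 13, 14, 16}
Full difference set: {0} ∪ (positive diffs) ∪ (negative diffs).
|A - A| = 1 + 2·13 = 27 (matches direct enumeration: 27).

|A - A| = 27


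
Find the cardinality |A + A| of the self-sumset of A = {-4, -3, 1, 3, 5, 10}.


A + A = {a + a' : a, a' ∈ A}; |A| = 6.
General bounds: 2|A| - 1 ≤ |A + A| ≤ |A|(|A|+1)/2, i.e. 11 ≤ |A + A| ≤ 21.
Lower bound 2|A|-1 is attained iff A is an arithmetic progression.
Enumerate sums a + a' for a ≤ a' (symmetric, so this suffices):
a = -4: -4+-4=-8, -4+-3=-7, -4+1=-3, -4+3=-1, -4+5=1, -4+10=6
a = -3: -3+-3=-6, -3+1=-2, -3+3=0, -3+5=2, -3+10=7
a = 1: 1+1=2, 1+3=4, 1+5=6, 1+10=11
a = 3: 3+3=6, 3+5=8, 3+10=13
a = 5: 5+5=10, 5+10=15
a = 10: 10+10=20
Distinct sums: {-8, -7, -6, -3, -2, -1, 0, 1, 2, 4, 6, 7, 8, 10, 11, 13, 15, 20}
|A + A| = 18

|A + A| = 18


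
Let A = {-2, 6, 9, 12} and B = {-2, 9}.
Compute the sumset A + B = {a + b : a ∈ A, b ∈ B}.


A + B = {a + b : a ∈ A, b ∈ B}.
Enumerate all |A|·|B| = 4·2 = 8 pairs (a, b) and collect distinct sums.
a = -2: -2+-2=-4, -2+9=7
a = 6: 6+-2=4, 6+9=15
a = 9: 9+-2=7, 9+9=18
a = 12: 12+-2=10, 12+9=21
Collecting distinct sums: A + B = {-4, 4, 7, 10, 15, 18, 21}
|A + B| = 7

A + B = {-4, 4, 7, 10, 15, 18, 21}


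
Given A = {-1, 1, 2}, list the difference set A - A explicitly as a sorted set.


A - A = {a - a' : a, a' ∈ A}.
Compute a - a' for each ordered pair (a, a'):
a = -1: -1--1=0, -1-1=-2, -1-2=-3
a = 1: 1--1=2, 1-1=0, 1-2=-1
a = 2: 2--1=3, 2-1=1, 2-2=0
Collecting distinct values (and noting 0 appears from a-a):
A - A = {-3, -2, -1, 0, 1, 2, 3}
|A - A| = 7

A - A = {-3, -2, -1, 0, 1, 2, 3}


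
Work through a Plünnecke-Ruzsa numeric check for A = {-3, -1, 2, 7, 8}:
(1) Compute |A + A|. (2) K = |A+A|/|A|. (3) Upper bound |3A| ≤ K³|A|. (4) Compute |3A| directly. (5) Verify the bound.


|A| = 5.
Step 1: Compute A + A by enumerating all 25 pairs.
A + A = {-6, -4, -2, -1, 1, 4, 5, 6, 7, 9, 10, 14, 15, 16}, so |A + A| = 14.
Step 2: Doubling constant K = |A + A|/|A| = 14/5 = 14/5 ≈ 2.8000.
Step 3: Plünnecke-Ruzsa gives |3A| ≤ K³·|A| = (2.8000)³ · 5 ≈ 109.7600.
Step 4: Compute 3A = A + A + A directly by enumerating all triples (a,b,c) ∈ A³; |3A| = 28.
Step 5: Check 28 ≤ 109.7600? Yes ✓.

K = 14/5, Plünnecke-Ruzsa bound K³|A| ≈ 109.7600, |3A| = 28, inequality holds.


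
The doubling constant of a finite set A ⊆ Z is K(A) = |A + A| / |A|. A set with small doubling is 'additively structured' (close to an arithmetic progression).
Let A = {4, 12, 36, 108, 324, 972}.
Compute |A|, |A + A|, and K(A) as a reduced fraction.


|A| = 6.
Compute A + A by enumerating all 36 pairs.
A + A = {8, 16, 24, 40, 48, 72, 112, 120, 144, 216, 328, 336, 360, 432, 648, 976, 984, 1008, 1080, 1296, 1944}, so |A + A| = 21.
K = |A + A| / |A| = 21/6 = 7/2 ≈ 3.5000.
Reference: AP of size 6 gives K = 11/6 ≈ 1.8333; a fully generic set of size 6 gives K ≈ 3.5000.

|A| = 6, |A + A| = 21, K = 21/6 = 7/2.


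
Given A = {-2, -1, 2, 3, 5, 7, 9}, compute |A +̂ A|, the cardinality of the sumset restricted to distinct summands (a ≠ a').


Restricted sumset: A +̂ A = {a + a' : a ∈ A, a' ∈ A, a ≠ a'}.
Equivalently, take A + A and drop any sum 2a that is achievable ONLY as a + a for a ∈ A (i.e. sums representable only with equal summands).
Enumerate pairs (a, a') with a < a' (symmetric, so each unordered pair gives one sum; this covers all a ≠ a'):
  -2 + -1 = -3
  -2 + 2 = 0
  -2 + 3 = 1
  -2 + 5 = 3
  -2 + 7 = 5
  -2 + 9 = 7
  -1 + 2 = 1
  -1 + 3 = 2
  -1 + 5 = 4
  -1 + 7 = 6
  -1 + 9 = 8
  2 + 3 = 5
  2 + 5 = 7
  2 + 7 = 9
  2 + 9 = 11
  3 + 5 = 8
  3 + 7 = 10
  3 + 9 = 12
  5 + 7 = 12
  5 + 9 = 14
  7 + 9 = 16
Collected distinct sums: {-3, 0, 1, 2, 3, 4, 5, 6, 7, 8, 9, 10, 11, 12, 14, 16}
|A +̂ A| = 16
(Reference bound: |A +̂ A| ≥ 2|A| - 3 for |A| ≥ 2, with |A| = 7 giving ≥ 11.)

|A +̂ A| = 16


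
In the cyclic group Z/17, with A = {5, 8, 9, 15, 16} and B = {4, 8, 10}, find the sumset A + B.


Work in Z/17Z: reduce every sum a + b modulo 17.
Enumerate all 15 pairs:
a = 5: 5+4=9, 5+8=13, 5+10=15
a = 8: 8+4=12, 8+8=16, 8+10=1
a = 9: 9+4=13, 9+8=0, 9+10=2
a = 15: 15+4=2, 15+8=6, 15+10=8
a = 16: 16+4=3, 16+8=7, 16+10=9
Distinct residues collected: {0, 1, 2, 3, 6, 7, 8, 9, 12, 13, 15, 16}
|A + B| = 12 (out of 17 total residues).

A + B = {0, 1, 2, 3, 6, 7, 8, 9, 12, 13, 15, 16}


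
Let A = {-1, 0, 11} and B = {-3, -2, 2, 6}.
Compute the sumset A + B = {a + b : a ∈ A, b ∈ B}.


A + B = {a + b : a ∈ A, b ∈ B}.
Enumerate all |A|·|B| = 3·4 = 12 pairs (a, b) and collect distinct sums.
a = -1: -1+-3=-4, -1+-2=-3, -1+2=1, -1+6=5
a = 0: 0+-3=-3, 0+-2=-2, 0+2=2, 0+6=6
a = 11: 11+-3=8, 11+-2=9, 11+2=13, 11+6=17
Collecting distinct sums: A + B = {-4, -3, -2, 1, 2, 5, 6, 8, 9, 13, 17}
|A + B| = 11

A + B = {-4, -3, -2, 1, 2, 5, 6, 8, 9, 13, 17}


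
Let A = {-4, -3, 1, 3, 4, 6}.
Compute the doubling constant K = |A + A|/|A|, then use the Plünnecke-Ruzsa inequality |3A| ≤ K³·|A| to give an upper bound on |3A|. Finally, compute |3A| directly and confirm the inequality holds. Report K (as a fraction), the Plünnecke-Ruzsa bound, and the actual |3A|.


|A| = 6.
Step 1: Compute A + A by enumerating all 36 pairs.
A + A = {-8, -7, -6, -3, -2, -1, 0, 1, 2, 3, 4, 5, 6, 7, 8, 9, 10, 12}, so |A + A| = 18.
Step 2: Doubling constant K = |A + A|/|A| = 18/6 = 18/6 ≈ 3.0000.
Step 3: Plünnecke-Ruzsa gives |3A| ≤ K³·|A| = (3.0000)³ · 6 ≈ 162.0000.
Step 4: Compute 3A = A + A + A directly by enumerating all triples (a,b,c) ∈ A³; |3A| = 29.
Step 5: Check 29 ≤ 162.0000? Yes ✓.

K = 18/6, Plünnecke-Ruzsa bound K³|A| ≈ 162.0000, |3A| = 29, inequality holds.


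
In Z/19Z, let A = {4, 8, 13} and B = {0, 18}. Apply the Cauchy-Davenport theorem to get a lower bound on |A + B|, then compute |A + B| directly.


Cauchy-Davenport: |A + B| ≥ min(p, |A| + |B| - 1) for A, B nonempty in Z/pZ.
|A| = 3, |B| = 2, p = 19.
CD lower bound = min(19, 3 + 2 - 1) = min(19, 4) = 4.
Compute A + B mod 19 directly:
a = 4: 4+0=4, 4+18=3
a = 8: 8+0=8, 8+18=7
a = 13: 13+0=13, 13+18=12
A + B = {3, 4, 7, 8, 12, 13}, so |A + B| = 6.
Verify: 6 ≥ 4? Yes ✓.

CD lower bound = 4, actual |A + B| = 6.


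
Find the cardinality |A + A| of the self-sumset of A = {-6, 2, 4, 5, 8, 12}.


A + A = {a + a' : a, a' ∈ A}; |A| = 6.
General bounds: 2|A| - 1 ≤ |A + A| ≤ |A|(|A|+1)/2, i.e. 11 ≤ |A + A| ≤ 21.
Lower bound 2|A|-1 is attained iff A is an arithmetic progression.
Enumerate sums a + a' for a ≤ a' (symmetric, so this suffices):
a = -6: -6+-6=-12, -6+2=-4, -6+4=-2, -6+5=-1, -6+8=2, -6+12=6
a = 2: 2+2=4, 2+4=6, 2+5=7, 2+8=10, 2+12=14
a = 4: 4+4=8, 4+5=9, 4+8=12, 4+12=16
a = 5: 5+5=10, 5+8=13, 5+12=17
a = 8: 8+8=16, 8+12=20
a = 12: 12+12=24
Distinct sums: {-12, -4, -2, -1, 2, 4, 6, 7, 8, 9, 10, 12, 13, 14, 16, 17, 20, 24}
|A + A| = 18

|A + A| = 18


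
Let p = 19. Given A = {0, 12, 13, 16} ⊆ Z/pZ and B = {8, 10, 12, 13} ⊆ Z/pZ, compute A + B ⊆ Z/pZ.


Work in Z/19Z: reduce every sum a + b modulo 19.
Enumerate all 16 pairs:
a = 0: 0+8=8, 0+10=10, 0+12=12, 0+13=13
a = 12: 12+8=1, 12+10=3, 12+12=5, 12+13=6
a = 13: 13+8=2, 13+10=4, 13+12=6, 13+13=7
a = 16: 16+8=5, 16+10=7, 16+12=9, 16+13=10
Distinct residues collected: {1, 2, 3, 4, 5, 6, 7, 8, 9, 10, 12, 13}
|A + B| = 12 (out of 19 total residues).

A + B = {1, 2, 3, 4, 5, 6, 7, 8, 9, 10, 12, 13}


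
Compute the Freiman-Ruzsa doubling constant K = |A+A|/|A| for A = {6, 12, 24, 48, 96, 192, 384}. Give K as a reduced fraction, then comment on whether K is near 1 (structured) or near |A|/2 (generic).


|A| = 7.
Compute A + A by enumerating all 49 pairs.
A + A = {12, 18, 24, 30, 36, 48, 54, 60, 72, 96, 102, 108, 120, 144, 192, 198, 204, 216, 240, 288, 384, 390, 396, 408, 432, 480, 576, 768}, so |A + A| = 28.
K = |A + A| / |A| = 28/7 = 4/1 ≈ 4.0000.
Reference: AP of size 7 gives K = 13/7 ≈ 1.8571; a fully generic set of size 7 gives K ≈ 4.0000.

|A| = 7, |A + A| = 28, K = 28/7 = 4/1.


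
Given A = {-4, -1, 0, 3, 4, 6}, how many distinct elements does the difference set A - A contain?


A - A = {a - a' : a, a' ∈ A}; |A| = 6.
Bounds: 2|A|-1 ≤ |A - A| ≤ |A|² - |A| + 1, i.e. 11 ≤ |A - A| ≤ 31.
Note: 0 ∈ A - A always (from a - a). The set is symmetric: if d ∈ A - A then -d ∈ A - A.
Enumerate nonzero differences d = a - a' with a > a' (then include -d):
Positive differences: {1, 2, 3, 4, 5, 6, 7, 8, 10}
Full difference set: {0} ∪ (positive diffs) ∪ (negative diffs).
|A - A| = 1 + 2·9 = 19 (matches direct enumeration: 19).

|A - A| = 19


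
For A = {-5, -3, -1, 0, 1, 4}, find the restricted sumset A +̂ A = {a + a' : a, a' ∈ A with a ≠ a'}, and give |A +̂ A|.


Restricted sumset: A +̂ A = {a + a' : a ∈ A, a' ∈ A, a ≠ a'}.
Equivalently, take A + A and drop any sum 2a that is achievable ONLY as a + a for a ∈ A (i.e. sums representable only with equal summands).
Enumerate pairs (a, a') with a < a' (symmetric, so each unordered pair gives one sum; this covers all a ≠ a'):
  -5 + -3 = -8
  -5 + -1 = -6
  -5 + 0 = -5
  -5 + 1 = -4
  -5 + 4 = -1
  -3 + -1 = -4
  -3 + 0 = -3
  -3 + 1 = -2
  -3 + 4 = 1
  -1 + 0 = -1
  -1 + 1 = 0
  -1 + 4 = 3
  0 + 1 = 1
  0 + 4 = 4
  1 + 4 = 5
Collected distinct sums: {-8, -6, -5, -4, -3, -2, -1, 0, 1, 3, 4, 5}
|A +̂ A| = 12
(Reference bound: |A +̂ A| ≥ 2|A| - 3 for |A| ≥ 2, with |A| = 6 giving ≥ 9.)

|A +̂ A| = 12


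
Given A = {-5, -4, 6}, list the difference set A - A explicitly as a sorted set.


A - A = {a - a' : a, a' ∈ A}.
Compute a - a' for each ordered pair (a, a'):
a = -5: -5--5=0, -5--4=-1, -5-6=-11
a = -4: -4--5=1, -4--4=0, -4-6=-10
a = 6: 6--5=11, 6--4=10, 6-6=0
Collecting distinct values (and noting 0 appears from a-a):
A - A = {-11, -10, -1, 0, 1, 10, 11}
|A - A| = 7

A - A = {-11, -10, -1, 0, 1, 10, 11}


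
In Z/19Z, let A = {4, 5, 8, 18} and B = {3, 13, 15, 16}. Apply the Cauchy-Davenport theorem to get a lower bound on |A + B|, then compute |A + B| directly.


Cauchy-Davenport: |A + B| ≥ min(p, |A| + |B| - 1) for A, B nonempty in Z/pZ.
|A| = 4, |B| = 4, p = 19.
CD lower bound = min(19, 4 + 4 - 1) = min(19, 7) = 7.
Compute A + B mod 19 directly:
a = 4: 4+3=7, 4+13=17, 4+15=0, 4+16=1
a = 5: 5+3=8, 5+13=18, 5+15=1, 5+16=2
a = 8: 8+3=11, 8+13=2, 8+15=4, 8+16=5
a = 18: 18+3=2, 18+13=12, 18+15=14, 18+16=15
A + B = {0, 1, 2, 4, 5, 7, 8, 11, 12, 14, 15, 17, 18}, so |A + B| = 13.
Verify: 13 ≥ 7? Yes ✓.

CD lower bound = 7, actual |A + B| = 13.


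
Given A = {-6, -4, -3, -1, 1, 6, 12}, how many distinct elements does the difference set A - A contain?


A - A = {a - a' : a, a' ∈ A}; |A| = 7.
Bounds: 2|A|-1 ≤ |A - A| ≤ |A|² - |A| + 1, i.e. 13 ≤ |A - A| ≤ 43.
Note: 0 ∈ A - A always (from a - a). The set is symmetric: if d ∈ A - A then -d ∈ A - A.
Enumerate nonzero differences d = a - a' with a > a' (then include -d):
Positive differences: {1, 2, 3, 4, 5, 6, 7, 9, 10, 11, 12, 13, 15, 16, 18}
Full difference set: {0} ∪ (positive diffs) ∪ (negative diffs).
|A - A| = 1 + 2·15 = 31 (matches direct enumeration: 31).

|A - A| = 31


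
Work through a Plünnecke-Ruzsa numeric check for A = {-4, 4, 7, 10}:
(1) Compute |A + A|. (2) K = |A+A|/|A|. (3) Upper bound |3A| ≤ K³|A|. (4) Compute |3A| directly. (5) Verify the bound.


|A| = 4.
Step 1: Compute A + A by enumerating all 16 pairs.
A + A = {-8, 0, 3, 6, 8, 11, 14, 17, 20}, so |A + A| = 9.
Step 2: Doubling constant K = |A + A|/|A| = 9/4 = 9/4 ≈ 2.2500.
Step 3: Plünnecke-Ruzsa gives |3A| ≤ K³·|A| = (2.2500)³ · 4 ≈ 45.5625.
Step 4: Compute 3A = A + A + A directly by enumerating all triples (a,b,c) ∈ A³; |3A| = 16.
Step 5: Check 16 ≤ 45.5625? Yes ✓.

K = 9/4, Plünnecke-Ruzsa bound K³|A| ≈ 45.5625, |3A| = 16, inequality holds.


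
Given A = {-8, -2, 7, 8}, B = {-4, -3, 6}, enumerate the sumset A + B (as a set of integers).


A + B = {a + b : a ∈ A, b ∈ B}.
Enumerate all |A|·|B| = 4·3 = 12 pairs (a, b) and collect distinct sums.
a = -8: -8+-4=-12, -8+-3=-11, -8+6=-2
a = -2: -2+-4=-6, -2+-3=-5, -2+6=4
a = 7: 7+-4=3, 7+-3=4, 7+6=13
a = 8: 8+-4=4, 8+-3=5, 8+6=14
Collecting distinct sums: A + B = {-12, -11, -6, -5, -2, 3, 4, 5, 13, 14}
|A + B| = 10

A + B = {-12, -11, -6, -5, -2, 3, 4, 5, 13, 14}


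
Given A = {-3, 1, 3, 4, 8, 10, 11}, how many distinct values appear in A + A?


A + A = {a + a' : a, a' ∈ A}; |A| = 7.
General bounds: 2|A| - 1 ≤ |A + A| ≤ |A|(|A|+1)/2, i.e. 13 ≤ |A + A| ≤ 28.
Lower bound 2|A|-1 is attained iff A is an arithmetic progression.
Enumerate sums a + a' for a ≤ a' (symmetric, so this suffices):
a = -3: -3+-3=-6, -3+1=-2, -3+3=0, -3+4=1, -3+8=5, -3+10=7, -3+11=8
a = 1: 1+1=2, 1+3=4, 1+4=5, 1+8=9, 1+10=11, 1+11=12
a = 3: 3+3=6, 3+4=7, 3+8=11, 3+10=13, 3+11=14
a = 4: 4+4=8, 4+8=12, 4+10=14, 4+11=15
a = 8: 8+8=16, 8+10=18, 8+11=19
a = 10: 10+10=20, 10+11=21
a = 11: 11+11=22
Distinct sums: {-6, -2, 0, 1, 2, 4, 5, 6, 7, 8, 9, 11, 12, 13, 14, 15, 16, 18, 19, 20, 21, 22}
|A + A| = 22

|A + A| = 22


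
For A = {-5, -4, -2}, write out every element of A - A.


A - A = {a - a' : a, a' ∈ A}.
Compute a - a' for each ordered pair (a, a'):
a = -5: -5--5=0, -5--4=-1, -5--2=-3
a = -4: -4--5=1, -4--4=0, -4--2=-2
a = -2: -2--5=3, -2--4=2, -2--2=0
Collecting distinct values (and noting 0 appears from a-a):
A - A = {-3, -2, -1, 0, 1, 2, 3}
|A - A| = 7

A - A = {-3, -2, -1, 0, 1, 2, 3}


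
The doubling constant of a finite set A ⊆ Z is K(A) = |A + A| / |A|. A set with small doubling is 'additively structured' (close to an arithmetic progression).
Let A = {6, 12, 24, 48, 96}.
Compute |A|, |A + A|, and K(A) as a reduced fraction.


|A| = 5.
Compute A + A by enumerating all 25 pairs.
A + A = {12, 18, 24, 30, 36, 48, 54, 60, 72, 96, 102, 108, 120, 144, 192}, so |A + A| = 15.
K = |A + A| / |A| = 15/5 = 3/1 ≈ 3.0000.
Reference: AP of size 5 gives K = 9/5 ≈ 1.8000; a fully generic set of size 5 gives K ≈ 3.0000.

|A| = 5, |A + A| = 15, K = 15/5 = 3/1.


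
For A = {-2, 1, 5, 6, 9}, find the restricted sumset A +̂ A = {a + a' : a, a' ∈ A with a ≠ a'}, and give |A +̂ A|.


Restricted sumset: A +̂ A = {a + a' : a ∈ A, a' ∈ A, a ≠ a'}.
Equivalently, take A + A and drop any sum 2a that is achievable ONLY as a + a for a ∈ A (i.e. sums representable only with equal summands).
Enumerate pairs (a, a') with a < a' (symmetric, so each unordered pair gives one sum; this covers all a ≠ a'):
  -2 + 1 = -1
  -2 + 5 = 3
  -2 + 6 = 4
  -2 + 9 = 7
  1 + 5 = 6
  1 + 6 = 7
  1 + 9 = 10
  5 + 6 = 11
  5 + 9 = 14
  6 + 9 = 15
Collected distinct sums: {-1, 3, 4, 6, 7, 10, 11, 14, 15}
|A +̂ A| = 9
(Reference bound: |A +̂ A| ≥ 2|A| - 3 for |A| ≥ 2, with |A| = 5 giving ≥ 7.)

|A +̂ A| = 9


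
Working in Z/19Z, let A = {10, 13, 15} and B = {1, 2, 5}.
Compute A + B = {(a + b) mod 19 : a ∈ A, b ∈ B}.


Work in Z/19Z: reduce every sum a + b modulo 19.
Enumerate all 9 pairs:
a = 10: 10+1=11, 10+2=12, 10+5=15
a = 13: 13+1=14, 13+2=15, 13+5=18
a = 15: 15+1=16, 15+2=17, 15+5=1
Distinct residues collected: {1, 11, 12, 14, 15, 16, 17, 18}
|A + B| = 8 (out of 19 total residues).

A + B = {1, 11, 12, 14, 15, 16, 17, 18}


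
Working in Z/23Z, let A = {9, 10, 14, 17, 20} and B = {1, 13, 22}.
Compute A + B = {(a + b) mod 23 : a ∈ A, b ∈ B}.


Work in Z/23Z: reduce every sum a + b modulo 23.
Enumerate all 15 pairs:
a = 9: 9+1=10, 9+13=22, 9+22=8
a = 10: 10+1=11, 10+13=0, 10+22=9
a = 14: 14+1=15, 14+13=4, 14+22=13
a = 17: 17+1=18, 17+13=7, 17+22=16
a = 20: 20+1=21, 20+13=10, 20+22=19
Distinct residues collected: {0, 4, 7, 8, 9, 10, 11, 13, 15, 16, 18, 19, 21, 22}
|A + B| = 14 (out of 23 total residues).

A + B = {0, 4, 7, 8, 9, 10, 11, 13, 15, 16, 18, 19, 21, 22}


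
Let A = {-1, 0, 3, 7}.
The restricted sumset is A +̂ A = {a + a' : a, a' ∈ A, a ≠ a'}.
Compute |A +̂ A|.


Restricted sumset: A +̂ A = {a + a' : a ∈ A, a' ∈ A, a ≠ a'}.
Equivalently, take A + A and drop any sum 2a that is achievable ONLY as a + a for a ∈ A (i.e. sums representable only with equal summands).
Enumerate pairs (a, a') with a < a' (symmetric, so each unordered pair gives one sum; this covers all a ≠ a'):
  -1 + 0 = -1
  -1 + 3 = 2
  -1 + 7 = 6
  0 + 3 = 3
  0 + 7 = 7
  3 + 7 = 10
Collected distinct sums: {-1, 2, 3, 6, 7, 10}
|A +̂ A| = 6
(Reference bound: |A +̂ A| ≥ 2|A| - 3 for |A| ≥ 2, with |A| = 4 giving ≥ 5.)

|A +̂ A| = 6


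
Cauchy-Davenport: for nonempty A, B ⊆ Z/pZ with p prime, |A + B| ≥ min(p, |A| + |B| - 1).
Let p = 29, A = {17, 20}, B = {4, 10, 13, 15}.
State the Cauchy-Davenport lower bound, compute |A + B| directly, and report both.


Cauchy-Davenport: |A + B| ≥ min(p, |A| + |B| - 1) for A, B nonempty in Z/pZ.
|A| = 2, |B| = 4, p = 29.
CD lower bound = min(29, 2 + 4 - 1) = min(29, 5) = 5.
Compute A + B mod 29 directly:
a = 17: 17+4=21, 17+10=27, 17+13=1, 17+15=3
a = 20: 20+4=24, 20+10=1, 20+13=4, 20+15=6
A + B = {1, 3, 4, 6, 21, 24, 27}, so |A + B| = 7.
Verify: 7 ≥ 5? Yes ✓.

CD lower bound = 5, actual |A + B| = 7.


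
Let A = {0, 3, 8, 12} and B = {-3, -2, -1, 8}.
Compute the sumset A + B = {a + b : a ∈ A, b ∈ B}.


A + B = {a + b : a ∈ A, b ∈ B}.
Enumerate all |A|·|B| = 4·4 = 16 pairs (a, b) and collect distinct sums.
a = 0: 0+-3=-3, 0+-2=-2, 0+-1=-1, 0+8=8
a = 3: 3+-3=0, 3+-2=1, 3+-1=2, 3+8=11
a = 8: 8+-3=5, 8+-2=6, 8+-1=7, 8+8=16
a = 12: 12+-3=9, 12+-2=10, 12+-1=11, 12+8=20
Collecting distinct sums: A + B = {-3, -2, -1, 0, 1, 2, 5, 6, 7, 8, 9, 10, 11, 16, 20}
|A + B| = 15

A + B = {-3, -2, -1, 0, 1, 2, 5, 6, 7, 8, 9, 10, 11, 16, 20}


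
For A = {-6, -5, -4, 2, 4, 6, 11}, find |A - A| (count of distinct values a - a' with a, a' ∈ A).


A - A = {a - a' : a, a' ∈ A}; |A| = 7.
Bounds: 2|A|-1 ≤ |A - A| ≤ |A|² - |A| + 1, i.e. 13 ≤ |A - A| ≤ 43.
Note: 0 ∈ A - A always (from a - a). The set is symmetric: if d ∈ A - A then -d ∈ A - A.
Enumerate nonzero differences d = a - a' with a > a' (then include -d):
Positive differences: {1, 2, 4, 5, 6, 7, 8, 9, 10, 11, 12, 15, 16, 17}
Full difference set: {0} ∪ (positive diffs) ∪ (negative diffs).
|A - A| = 1 + 2·14 = 29 (matches direct enumeration: 29).

|A - A| = 29


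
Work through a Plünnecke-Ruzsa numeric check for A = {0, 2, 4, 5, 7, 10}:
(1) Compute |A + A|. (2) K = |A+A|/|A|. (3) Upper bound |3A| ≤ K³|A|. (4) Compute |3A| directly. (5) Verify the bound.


|A| = 6.
Step 1: Compute A + A by enumerating all 36 pairs.
A + A = {0, 2, 4, 5, 6, 7, 8, 9, 10, 11, 12, 14, 15, 17, 20}, so |A + A| = 15.
Step 2: Doubling constant K = |A + A|/|A| = 15/6 = 15/6 ≈ 2.5000.
Step 3: Plünnecke-Ruzsa gives |3A| ≤ K³·|A| = (2.5000)³ · 6 ≈ 93.7500.
Step 4: Compute 3A = A + A + A directly by enumerating all triples (a,b,c) ∈ A³; |3A| = 25.
Step 5: Check 25 ≤ 93.7500? Yes ✓.

K = 15/6, Plünnecke-Ruzsa bound K³|A| ≈ 93.7500, |3A| = 25, inequality holds.


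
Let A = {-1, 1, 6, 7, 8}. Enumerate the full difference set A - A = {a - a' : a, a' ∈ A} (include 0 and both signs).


A - A = {a - a' : a, a' ∈ A}.
Compute a - a' for each ordered pair (a, a'):
a = -1: -1--1=0, -1-1=-2, -1-6=-7, -1-7=-8, -1-8=-9
a = 1: 1--1=2, 1-1=0, 1-6=-5, 1-7=-6, 1-8=-7
a = 6: 6--1=7, 6-1=5, 6-6=0, 6-7=-1, 6-8=-2
a = 7: 7--1=8, 7-1=6, 7-6=1, 7-7=0, 7-8=-1
a = 8: 8--1=9, 8-1=7, 8-6=2, 8-7=1, 8-8=0
Collecting distinct values (and noting 0 appears from a-a):
A - A = {-9, -8, -7, -6, -5, -2, -1, 0, 1, 2, 5, 6, 7, 8, 9}
|A - A| = 15

A - A = {-9, -8, -7, -6, -5, -2, -1, 0, 1, 2, 5, 6, 7, 8, 9}


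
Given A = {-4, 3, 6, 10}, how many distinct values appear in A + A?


A + A = {a + a' : a, a' ∈ A}; |A| = 4.
General bounds: 2|A| - 1 ≤ |A + A| ≤ |A|(|A|+1)/2, i.e. 7 ≤ |A + A| ≤ 10.
Lower bound 2|A|-1 is attained iff A is an arithmetic progression.
Enumerate sums a + a' for a ≤ a' (symmetric, so this suffices):
a = -4: -4+-4=-8, -4+3=-1, -4+6=2, -4+10=6
a = 3: 3+3=6, 3+6=9, 3+10=13
a = 6: 6+6=12, 6+10=16
a = 10: 10+10=20
Distinct sums: {-8, -1, 2, 6, 9, 12, 13, 16, 20}
|A + A| = 9

|A + A| = 9


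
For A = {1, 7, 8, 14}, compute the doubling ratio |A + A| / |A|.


|A| = 4.
Compute A + A by enumerating all 16 pairs.
A + A = {2, 8, 9, 14, 15, 16, 21, 22, 28}, so |A + A| = 9.
K = |A + A| / |A| = 9/4 (already in lowest terms) ≈ 2.2500.
Reference: AP of size 4 gives K = 7/4 ≈ 1.7500; a fully generic set of size 4 gives K ≈ 2.5000.

|A| = 4, |A + A| = 9, K = 9/4.


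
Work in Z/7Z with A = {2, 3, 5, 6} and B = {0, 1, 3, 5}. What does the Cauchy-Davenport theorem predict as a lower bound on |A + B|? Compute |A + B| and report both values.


Cauchy-Davenport: |A + B| ≥ min(p, |A| + |B| - 1) for A, B nonempty in Z/pZ.
|A| = 4, |B| = 4, p = 7.
CD lower bound = min(7, 4 + 4 - 1) = min(7, 7) = 7.
Compute A + B mod 7 directly:
a = 2: 2+0=2, 2+1=3, 2+3=5, 2+5=0
a = 3: 3+0=3, 3+1=4, 3+3=6, 3+5=1
a = 5: 5+0=5, 5+1=6, 5+3=1, 5+5=3
a = 6: 6+0=6, 6+1=0, 6+3=2, 6+5=4
A + B = {0, 1, 2, 3, 4, 5, 6}, so |A + B| = 7.
Verify: 7 ≥ 7? Yes ✓.

CD lower bound = 7, actual |A + B| = 7.


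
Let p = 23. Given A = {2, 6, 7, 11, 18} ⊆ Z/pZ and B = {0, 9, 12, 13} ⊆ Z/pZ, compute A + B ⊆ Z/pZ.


Work in Z/23Z: reduce every sum a + b modulo 23.
Enumerate all 20 pairs:
a = 2: 2+0=2, 2+9=11, 2+12=14, 2+13=15
a = 6: 6+0=6, 6+9=15, 6+12=18, 6+13=19
a = 7: 7+0=7, 7+9=16, 7+12=19, 7+13=20
a = 11: 11+0=11, 11+9=20, 11+12=0, 11+13=1
a = 18: 18+0=18, 18+9=4, 18+12=7, 18+13=8
Distinct residues collected: {0, 1, 2, 4, 6, 7, 8, 11, 14, 15, 16, 18, 19, 20}
|A + B| = 14 (out of 23 total residues).

A + B = {0, 1, 2, 4, 6, 7, 8, 11, 14, 15, 16, 18, 19, 20}


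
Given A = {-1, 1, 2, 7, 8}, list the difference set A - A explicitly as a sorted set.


A - A = {a - a' : a, a' ∈ A}.
Compute a - a' for each ordered pair (a, a'):
a = -1: -1--1=0, -1-1=-2, -1-2=-3, -1-7=-8, -1-8=-9
a = 1: 1--1=2, 1-1=0, 1-2=-1, 1-7=-6, 1-8=-7
a = 2: 2--1=3, 2-1=1, 2-2=0, 2-7=-5, 2-8=-6
a = 7: 7--1=8, 7-1=6, 7-2=5, 7-7=0, 7-8=-1
a = 8: 8--1=9, 8-1=7, 8-2=6, 8-7=1, 8-8=0
Collecting distinct values (and noting 0 appears from a-a):
A - A = {-9, -8, -7, -6, -5, -3, -2, -1, 0, 1, 2, 3, 5, 6, 7, 8, 9}
|A - A| = 17

A - A = {-9, -8, -7, -6, -5, -3, -2, -1, 0, 1, 2, 3, 5, 6, 7, 8, 9}


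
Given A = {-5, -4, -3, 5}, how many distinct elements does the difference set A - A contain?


A - A = {a - a' : a, a' ∈ A}; |A| = 4.
Bounds: 2|A|-1 ≤ |A - A| ≤ |A|² - |A| + 1, i.e. 7 ≤ |A - A| ≤ 13.
Note: 0 ∈ A - A always (from a - a). The set is symmetric: if d ∈ A - A then -d ∈ A - A.
Enumerate nonzero differences d = a - a' with a > a' (then include -d):
Positive differences: {1, 2, 8, 9, 10}
Full difference set: {0} ∪ (positive diffs) ∪ (negative diffs).
|A - A| = 1 + 2·5 = 11 (matches direct enumeration: 11).

|A - A| = 11


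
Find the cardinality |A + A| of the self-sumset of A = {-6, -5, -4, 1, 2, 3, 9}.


A + A = {a + a' : a, a' ∈ A}; |A| = 7.
General bounds: 2|A| - 1 ≤ |A + A| ≤ |A|(|A|+1)/2, i.e. 13 ≤ |A + A| ≤ 28.
Lower bound 2|A|-1 is attained iff A is an arithmetic progression.
Enumerate sums a + a' for a ≤ a' (symmetric, so this suffices):
a = -6: -6+-6=-12, -6+-5=-11, -6+-4=-10, -6+1=-5, -6+2=-4, -6+3=-3, -6+9=3
a = -5: -5+-5=-10, -5+-4=-9, -5+1=-4, -5+2=-3, -5+3=-2, -5+9=4
a = -4: -4+-4=-8, -4+1=-3, -4+2=-2, -4+3=-1, -4+9=5
a = 1: 1+1=2, 1+2=3, 1+3=4, 1+9=10
a = 2: 2+2=4, 2+3=5, 2+9=11
a = 3: 3+3=6, 3+9=12
a = 9: 9+9=18
Distinct sums: {-12, -11, -10, -9, -8, -5, -4, -3, -2, -1, 2, 3, 4, 5, 6, 10, 11, 12, 18}
|A + A| = 19

|A + A| = 19


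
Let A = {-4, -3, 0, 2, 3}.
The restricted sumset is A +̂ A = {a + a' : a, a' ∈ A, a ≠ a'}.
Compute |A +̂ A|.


Restricted sumset: A +̂ A = {a + a' : a ∈ A, a' ∈ A, a ≠ a'}.
Equivalently, take A + A and drop any sum 2a that is achievable ONLY as a + a for a ∈ A (i.e. sums representable only with equal summands).
Enumerate pairs (a, a') with a < a' (symmetric, so each unordered pair gives one sum; this covers all a ≠ a'):
  -4 + -3 = -7
  -4 + 0 = -4
  -4 + 2 = -2
  -4 + 3 = -1
  -3 + 0 = -3
  -3 + 2 = -1
  -3 + 3 = 0
  0 + 2 = 2
  0 + 3 = 3
  2 + 3 = 5
Collected distinct sums: {-7, -4, -3, -2, -1, 0, 2, 3, 5}
|A +̂ A| = 9
(Reference bound: |A +̂ A| ≥ 2|A| - 3 for |A| ≥ 2, with |A| = 5 giving ≥ 7.)

|A +̂ A| = 9


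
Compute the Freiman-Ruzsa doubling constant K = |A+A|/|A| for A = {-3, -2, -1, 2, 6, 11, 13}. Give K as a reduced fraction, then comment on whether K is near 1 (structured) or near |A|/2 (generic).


|A| = 7.
Compute A + A by enumerating all 49 pairs.
A + A = {-6, -5, -4, -3, -2, -1, 0, 1, 3, 4, 5, 8, 9, 10, 11, 12, 13, 15, 17, 19, 22, 24, 26}, so |A + A| = 23.
K = |A + A| / |A| = 23/7 (already in lowest terms) ≈ 3.2857.
Reference: AP of size 7 gives K = 13/7 ≈ 1.8571; a fully generic set of size 7 gives K ≈ 4.0000.

|A| = 7, |A + A| = 23, K = 23/7.


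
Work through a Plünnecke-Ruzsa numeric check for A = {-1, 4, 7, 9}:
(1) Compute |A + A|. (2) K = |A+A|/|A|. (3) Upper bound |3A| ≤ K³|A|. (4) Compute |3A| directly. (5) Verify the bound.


|A| = 4.
Step 1: Compute A + A by enumerating all 16 pairs.
A + A = {-2, 3, 6, 8, 11, 13, 14, 16, 18}, so |A + A| = 9.
Step 2: Doubling constant K = |A + A|/|A| = 9/4 = 9/4 ≈ 2.2500.
Step 3: Plünnecke-Ruzsa gives |3A| ≤ K³·|A| = (2.2500)³ · 4 ≈ 45.5625.
Step 4: Compute 3A = A + A + A directly by enumerating all triples (a,b,c) ∈ A³; |3A| = 16.
Step 5: Check 16 ≤ 45.5625? Yes ✓.

K = 9/4, Plünnecke-Ruzsa bound K³|A| ≈ 45.5625, |3A| = 16, inequality holds.


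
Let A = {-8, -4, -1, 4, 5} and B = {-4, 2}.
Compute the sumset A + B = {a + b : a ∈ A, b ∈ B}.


A + B = {a + b : a ∈ A, b ∈ B}.
Enumerate all |A|·|B| = 5·2 = 10 pairs (a, b) and collect distinct sums.
a = -8: -8+-4=-12, -8+2=-6
a = -4: -4+-4=-8, -4+2=-2
a = -1: -1+-4=-5, -1+2=1
a = 4: 4+-4=0, 4+2=6
a = 5: 5+-4=1, 5+2=7
Collecting distinct sums: A + B = {-12, -8, -6, -5, -2, 0, 1, 6, 7}
|A + B| = 9

A + B = {-12, -8, -6, -5, -2, 0, 1, 6, 7}


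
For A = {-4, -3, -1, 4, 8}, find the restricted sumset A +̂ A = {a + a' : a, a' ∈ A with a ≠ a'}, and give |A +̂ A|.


Restricted sumset: A +̂ A = {a + a' : a ∈ A, a' ∈ A, a ≠ a'}.
Equivalently, take A + A and drop any sum 2a that is achievable ONLY as a + a for a ∈ A (i.e. sums representable only with equal summands).
Enumerate pairs (a, a') with a < a' (symmetric, so each unordered pair gives one sum; this covers all a ≠ a'):
  -4 + -3 = -7
  -4 + -1 = -5
  -4 + 4 = 0
  -4 + 8 = 4
  -3 + -1 = -4
  -3 + 4 = 1
  -3 + 8 = 5
  -1 + 4 = 3
  -1 + 8 = 7
  4 + 8 = 12
Collected distinct sums: {-7, -5, -4, 0, 1, 3, 4, 5, 7, 12}
|A +̂ A| = 10
(Reference bound: |A +̂ A| ≥ 2|A| - 3 for |A| ≥ 2, with |A| = 5 giving ≥ 7.)

|A +̂ A| = 10


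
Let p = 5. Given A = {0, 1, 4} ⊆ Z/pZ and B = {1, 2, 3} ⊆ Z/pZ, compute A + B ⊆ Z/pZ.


Work in Z/5Z: reduce every sum a + b modulo 5.
Enumerate all 9 pairs:
a = 0: 0+1=1, 0+2=2, 0+3=3
a = 1: 1+1=2, 1+2=3, 1+3=4
a = 4: 4+1=0, 4+2=1, 4+3=2
Distinct residues collected: {0, 1, 2, 3, 4}
|A + B| = 5 (out of 5 total residues).

A + B = {0, 1, 2, 3, 4}


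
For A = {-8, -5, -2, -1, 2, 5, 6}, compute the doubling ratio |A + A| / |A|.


|A| = 7.
Compute A + A by enumerating all 49 pairs.
A + A = {-16, -13, -10, -9, -7, -6, -4, -3, -2, 0, 1, 3, 4, 5, 7, 8, 10, 11, 12}, so |A + A| = 19.
K = |A + A| / |A| = 19/7 (already in lowest terms) ≈ 2.7143.
Reference: AP of size 7 gives K = 13/7 ≈ 1.8571; a fully generic set of size 7 gives K ≈ 4.0000.

|A| = 7, |A + A| = 19, K = 19/7.


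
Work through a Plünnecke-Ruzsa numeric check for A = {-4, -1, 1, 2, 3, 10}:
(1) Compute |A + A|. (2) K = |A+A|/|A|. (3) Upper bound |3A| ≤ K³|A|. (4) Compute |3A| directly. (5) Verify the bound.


|A| = 6.
Step 1: Compute A + A by enumerating all 36 pairs.
A + A = {-8, -5, -3, -2, -1, 0, 1, 2, 3, 4, 5, 6, 9, 11, 12, 13, 20}, so |A + A| = 17.
Step 2: Doubling constant K = |A + A|/|A| = 17/6 = 17/6 ≈ 2.8333.
Step 3: Plünnecke-Ruzsa gives |3A| ≤ K³·|A| = (2.8333)³ · 6 ≈ 136.4722.
Step 4: Compute 3A = A + A + A directly by enumerating all triples (a,b,c) ∈ A³; |3A| = 31.
Step 5: Check 31 ≤ 136.4722? Yes ✓.

K = 17/6, Plünnecke-Ruzsa bound K³|A| ≈ 136.4722, |3A| = 31, inequality holds.


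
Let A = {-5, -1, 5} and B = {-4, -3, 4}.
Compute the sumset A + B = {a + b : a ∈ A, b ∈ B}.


A + B = {a + b : a ∈ A, b ∈ B}.
Enumerate all |A|·|B| = 3·3 = 9 pairs (a, b) and collect distinct sums.
a = -5: -5+-4=-9, -5+-3=-8, -5+4=-1
a = -1: -1+-4=-5, -1+-3=-4, -1+4=3
a = 5: 5+-4=1, 5+-3=2, 5+4=9
Collecting distinct sums: A + B = {-9, -8, -5, -4, -1, 1, 2, 3, 9}
|A + B| = 9

A + B = {-9, -8, -5, -4, -1, 1, 2, 3, 9}


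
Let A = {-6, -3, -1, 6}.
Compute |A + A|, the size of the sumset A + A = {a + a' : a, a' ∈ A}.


A + A = {a + a' : a, a' ∈ A}; |A| = 4.
General bounds: 2|A| - 1 ≤ |A + A| ≤ |A|(|A|+1)/2, i.e. 7 ≤ |A + A| ≤ 10.
Lower bound 2|A|-1 is attained iff A is an arithmetic progression.
Enumerate sums a + a' for a ≤ a' (symmetric, so this suffices):
a = -6: -6+-6=-12, -6+-3=-9, -6+-1=-7, -6+6=0
a = -3: -3+-3=-6, -3+-1=-4, -3+6=3
a = -1: -1+-1=-2, -1+6=5
a = 6: 6+6=12
Distinct sums: {-12, -9, -7, -6, -4, -2, 0, 3, 5, 12}
|A + A| = 10

|A + A| = 10


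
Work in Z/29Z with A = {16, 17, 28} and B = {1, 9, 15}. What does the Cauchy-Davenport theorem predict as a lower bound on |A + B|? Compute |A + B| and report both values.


Cauchy-Davenport: |A + B| ≥ min(p, |A| + |B| - 1) for A, B nonempty in Z/pZ.
|A| = 3, |B| = 3, p = 29.
CD lower bound = min(29, 3 + 3 - 1) = min(29, 5) = 5.
Compute A + B mod 29 directly:
a = 16: 16+1=17, 16+9=25, 16+15=2
a = 17: 17+1=18, 17+9=26, 17+15=3
a = 28: 28+1=0, 28+9=8, 28+15=14
A + B = {0, 2, 3, 8, 14, 17, 18, 25, 26}, so |A + B| = 9.
Verify: 9 ≥ 5? Yes ✓.

CD lower bound = 5, actual |A + B| = 9.


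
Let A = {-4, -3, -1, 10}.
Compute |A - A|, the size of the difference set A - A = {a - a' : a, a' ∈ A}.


A - A = {a - a' : a, a' ∈ A}; |A| = 4.
Bounds: 2|A|-1 ≤ |A - A| ≤ |A|² - |A| + 1, i.e. 7 ≤ |A - A| ≤ 13.
Note: 0 ∈ A - A always (from a - a). The set is symmetric: if d ∈ A - A then -d ∈ A - A.
Enumerate nonzero differences d = a - a' with a > a' (then include -d):
Positive differences: {1, 2, 3, 11, 13, 14}
Full difference set: {0} ∪ (positive diffs) ∪ (negative diffs).
|A - A| = 1 + 2·6 = 13 (matches direct enumeration: 13).

|A - A| = 13


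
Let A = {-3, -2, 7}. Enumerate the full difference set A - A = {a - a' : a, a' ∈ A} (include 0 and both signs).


A - A = {a - a' : a, a' ∈ A}.
Compute a - a' for each ordered pair (a, a'):
a = -3: -3--3=0, -3--2=-1, -3-7=-10
a = -2: -2--3=1, -2--2=0, -2-7=-9
a = 7: 7--3=10, 7--2=9, 7-7=0
Collecting distinct values (and noting 0 appears from a-a):
A - A = {-10, -9, -1, 0, 1, 9, 10}
|A - A| = 7

A - A = {-10, -9, -1, 0, 1, 9, 10}


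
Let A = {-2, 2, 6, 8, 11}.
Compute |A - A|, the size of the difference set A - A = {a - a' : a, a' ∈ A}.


A - A = {a - a' : a, a' ∈ A}; |A| = 5.
Bounds: 2|A|-1 ≤ |A - A| ≤ |A|² - |A| + 1, i.e. 9 ≤ |A - A| ≤ 21.
Note: 0 ∈ A - A always (from a - a). The set is symmetric: if d ∈ A - A then -d ∈ A - A.
Enumerate nonzero differences d = a - a' with a > a' (then include -d):
Positive differences: {2, 3, 4, 5, 6, 8, 9, 10, 13}
Full difference set: {0} ∪ (positive diffs) ∪ (negative diffs).
|A - A| = 1 + 2·9 = 19 (matches direct enumeration: 19).

|A - A| = 19


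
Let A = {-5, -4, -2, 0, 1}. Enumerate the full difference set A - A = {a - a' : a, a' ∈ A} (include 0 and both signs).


A - A = {a - a' : a, a' ∈ A}.
Compute a - a' for each ordered pair (a, a'):
a = -5: -5--5=0, -5--4=-1, -5--2=-3, -5-0=-5, -5-1=-6
a = -4: -4--5=1, -4--4=0, -4--2=-2, -4-0=-4, -4-1=-5
a = -2: -2--5=3, -2--4=2, -2--2=0, -2-0=-2, -2-1=-3
a = 0: 0--5=5, 0--4=4, 0--2=2, 0-0=0, 0-1=-1
a = 1: 1--5=6, 1--4=5, 1--2=3, 1-0=1, 1-1=0
Collecting distinct values (and noting 0 appears from a-a):
A - A = {-6, -5, -4, -3, -2, -1, 0, 1, 2, 3, 4, 5, 6}
|A - A| = 13

A - A = {-6, -5, -4, -3, -2, -1, 0, 1, 2, 3, 4, 5, 6}


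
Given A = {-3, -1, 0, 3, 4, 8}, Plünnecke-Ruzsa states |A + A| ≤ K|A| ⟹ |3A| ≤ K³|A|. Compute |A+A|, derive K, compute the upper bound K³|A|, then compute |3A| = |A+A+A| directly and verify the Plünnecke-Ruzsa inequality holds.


|A| = 6.
Step 1: Compute A + A by enumerating all 36 pairs.
A + A = {-6, -4, -3, -2, -1, 0, 1, 2, 3, 4, 5, 6, 7, 8, 11, 12, 16}, so |A + A| = 17.
Step 2: Doubling constant K = |A + A|/|A| = 17/6 = 17/6 ≈ 2.8333.
Step 3: Plünnecke-Ruzsa gives |3A| ≤ K³·|A| = (2.8333)³ · 6 ≈ 136.4722.
Step 4: Compute 3A = A + A + A directly by enumerating all triples (a,b,c) ∈ A³; |3A| = 28.
Step 5: Check 28 ≤ 136.4722? Yes ✓.

K = 17/6, Plünnecke-Ruzsa bound K³|A| ≈ 136.4722, |3A| = 28, inequality holds.


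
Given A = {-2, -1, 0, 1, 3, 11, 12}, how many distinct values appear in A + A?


A + A = {a + a' : a, a' ∈ A}; |A| = 7.
General bounds: 2|A| - 1 ≤ |A + A| ≤ |A|(|A|+1)/2, i.e. 13 ≤ |A + A| ≤ 28.
Lower bound 2|A|-1 is attained iff A is an arithmetic progression.
Enumerate sums a + a' for a ≤ a' (symmetric, so this suffices):
a = -2: -2+-2=-4, -2+-1=-3, -2+0=-2, -2+1=-1, -2+3=1, -2+11=9, -2+12=10
a = -1: -1+-1=-2, -1+0=-1, -1+1=0, -1+3=2, -1+11=10, -1+12=11
a = 0: 0+0=0, 0+1=1, 0+3=3, 0+11=11, 0+12=12
a = 1: 1+1=2, 1+3=4, 1+11=12, 1+12=13
a = 3: 3+3=6, 3+11=14, 3+12=15
a = 11: 11+11=22, 11+12=23
a = 12: 12+12=24
Distinct sums: {-4, -3, -2, -1, 0, 1, 2, 3, 4, 6, 9, 10, 11, 12, 13, 14, 15, 22, 23, 24}
|A + A| = 20

|A + A| = 20


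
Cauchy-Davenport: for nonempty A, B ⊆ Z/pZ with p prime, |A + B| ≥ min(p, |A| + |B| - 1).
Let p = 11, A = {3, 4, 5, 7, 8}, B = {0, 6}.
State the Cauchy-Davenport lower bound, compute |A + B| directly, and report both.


Cauchy-Davenport: |A + B| ≥ min(p, |A| + |B| - 1) for A, B nonempty in Z/pZ.
|A| = 5, |B| = 2, p = 11.
CD lower bound = min(11, 5 + 2 - 1) = min(11, 6) = 6.
Compute A + B mod 11 directly:
a = 3: 3+0=3, 3+6=9
a = 4: 4+0=4, 4+6=10
a = 5: 5+0=5, 5+6=0
a = 7: 7+0=7, 7+6=2
a = 8: 8+0=8, 8+6=3
A + B = {0, 2, 3, 4, 5, 7, 8, 9, 10}, so |A + B| = 9.
Verify: 9 ≥ 6? Yes ✓.

CD lower bound = 6, actual |A + B| = 9.


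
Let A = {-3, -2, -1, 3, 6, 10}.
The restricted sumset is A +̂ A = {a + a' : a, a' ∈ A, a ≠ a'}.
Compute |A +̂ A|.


Restricted sumset: A +̂ A = {a + a' : a ∈ A, a' ∈ A, a ≠ a'}.
Equivalently, take A + A and drop any sum 2a that is achievable ONLY as a + a for a ∈ A (i.e. sums representable only with equal summands).
Enumerate pairs (a, a') with a < a' (symmetric, so each unordered pair gives one sum; this covers all a ≠ a'):
  -3 + -2 = -5
  -3 + -1 = -4
  -3 + 3 = 0
  -3 + 6 = 3
  -3 + 10 = 7
  -2 + -1 = -3
  -2 + 3 = 1
  -2 + 6 = 4
  -2 + 10 = 8
  -1 + 3 = 2
  -1 + 6 = 5
  -1 + 10 = 9
  3 + 6 = 9
  3 + 10 = 13
  6 + 10 = 16
Collected distinct sums: {-5, -4, -3, 0, 1, 2, 3, 4, 5, 7, 8, 9, 13, 16}
|A +̂ A| = 14
(Reference bound: |A +̂ A| ≥ 2|A| - 3 for |A| ≥ 2, with |A| = 6 giving ≥ 9.)

|A +̂ A| = 14


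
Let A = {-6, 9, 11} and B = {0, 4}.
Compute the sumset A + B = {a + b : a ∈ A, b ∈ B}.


A + B = {a + b : a ∈ A, b ∈ B}.
Enumerate all |A|·|B| = 3·2 = 6 pairs (a, b) and collect distinct sums.
a = -6: -6+0=-6, -6+4=-2
a = 9: 9+0=9, 9+4=13
a = 11: 11+0=11, 11+4=15
Collecting distinct sums: A + B = {-6, -2, 9, 11, 13, 15}
|A + B| = 6

A + B = {-6, -2, 9, 11, 13, 15}


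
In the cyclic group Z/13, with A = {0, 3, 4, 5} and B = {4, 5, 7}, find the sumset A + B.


Work in Z/13Z: reduce every sum a + b modulo 13.
Enumerate all 12 pairs:
a = 0: 0+4=4, 0+5=5, 0+7=7
a = 3: 3+4=7, 3+5=8, 3+7=10
a = 4: 4+4=8, 4+5=9, 4+7=11
a = 5: 5+4=9, 5+5=10, 5+7=12
Distinct residues collected: {4, 5, 7, 8, 9, 10, 11, 12}
|A + B| = 8 (out of 13 total residues).

A + B = {4, 5, 7, 8, 9, 10, 11, 12}


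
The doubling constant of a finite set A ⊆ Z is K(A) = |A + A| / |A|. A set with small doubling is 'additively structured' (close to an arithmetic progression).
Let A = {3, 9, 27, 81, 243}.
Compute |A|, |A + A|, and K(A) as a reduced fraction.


|A| = 5.
Compute A + A by enumerating all 25 pairs.
A + A = {6, 12, 18, 30, 36, 54, 84, 90, 108, 162, 246, 252, 270, 324, 486}, so |A + A| = 15.
K = |A + A| / |A| = 15/5 = 3/1 ≈ 3.0000.
Reference: AP of size 5 gives K = 9/5 ≈ 1.8000; a fully generic set of size 5 gives K ≈ 3.0000.

|A| = 5, |A + A| = 15, K = 15/5 = 3/1.


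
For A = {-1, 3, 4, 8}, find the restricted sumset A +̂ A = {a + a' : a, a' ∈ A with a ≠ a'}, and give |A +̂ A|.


Restricted sumset: A +̂ A = {a + a' : a ∈ A, a' ∈ A, a ≠ a'}.
Equivalently, take A + A and drop any sum 2a that is achievable ONLY as a + a for a ∈ A (i.e. sums representable only with equal summands).
Enumerate pairs (a, a') with a < a' (symmetric, so each unordered pair gives one sum; this covers all a ≠ a'):
  -1 + 3 = 2
  -1 + 4 = 3
  -1 + 8 = 7
  3 + 4 = 7
  3 + 8 = 11
  4 + 8 = 12
Collected distinct sums: {2, 3, 7, 11, 12}
|A +̂ A| = 5
(Reference bound: |A +̂ A| ≥ 2|A| - 3 for |A| ≥ 2, with |A| = 4 giving ≥ 5.)

|A +̂ A| = 5


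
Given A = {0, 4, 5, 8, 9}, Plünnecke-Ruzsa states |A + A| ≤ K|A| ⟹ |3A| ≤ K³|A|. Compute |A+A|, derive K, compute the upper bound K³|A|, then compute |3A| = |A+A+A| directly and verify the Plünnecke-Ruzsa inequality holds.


|A| = 5.
Step 1: Compute A + A by enumerating all 25 pairs.
A + A = {0, 4, 5, 8, 9, 10, 12, 13, 14, 16, 17, 18}, so |A + A| = 12.
Step 2: Doubling constant K = |A + A|/|A| = 12/5 = 12/5 ≈ 2.4000.
Step 3: Plünnecke-Ruzsa gives |3A| ≤ K³·|A| = (2.4000)³ · 5 ≈ 69.1200.
Step 4: Compute 3A = A + A + A directly by enumerating all triples (a,b,c) ∈ A³; |3A| = 22.
Step 5: Check 22 ≤ 69.1200? Yes ✓.

K = 12/5, Plünnecke-Ruzsa bound K³|A| ≈ 69.1200, |3A| = 22, inequality holds.


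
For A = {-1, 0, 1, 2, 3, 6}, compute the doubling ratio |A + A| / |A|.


|A| = 6.
Compute A + A by enumerating all 36 pairs.
A + A = {-2, -1, 0, 1, 2, 3, 4, 5, 6, 7, 8, 9, 12}, so |A + A| = 13.
K = |A + A| / |A| = 13/6 (already in lowest terms) ≈ 2.1667.
Reference: AP of size 6 gives K = 11/6 ≈ 1.8333; a fully generic set of size 6 gives K ≈ 3.5000.

|A| = 6, |A + A| = 13, K = 13/6.


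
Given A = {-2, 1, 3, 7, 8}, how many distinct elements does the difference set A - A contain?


A - A = {a - a' : a, a' ∈ A}; |A| = 5.
Bounds: 2|A|-1 ≤ |A - A| ≤ |A|² - |A| + 1, i.e. 9 ≤ |A - A| ≤ 21.
Note: 0 ∈ A - A always (from a - a). The set is symmetric: if d ∈ A - A then -d ∈ A - A.
Enumerate nonzero differences d = a - a' with a > a' (then include -d):
Positive differences: {1, 2, 3, 4, 5, 6, 7, 9, 10}
Full difference set: {0} ∪ (positive diffs) ∪ (negative diffs).
|A - A| = 1 + 2·9 = 19 (matches direct enumeration: 19).

|A - A| = 19
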